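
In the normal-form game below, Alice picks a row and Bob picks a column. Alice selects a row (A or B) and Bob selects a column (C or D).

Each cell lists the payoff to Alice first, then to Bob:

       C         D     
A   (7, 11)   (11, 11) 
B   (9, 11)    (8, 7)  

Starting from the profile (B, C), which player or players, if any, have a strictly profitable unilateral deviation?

Neither

Alice at (B, C) earns 9; deviating to A yields 7 — not better.
Bob earns 11; deviating to D yields 7 — not better.
Neither player can strictly improve; the profile is a Nash equilibrium.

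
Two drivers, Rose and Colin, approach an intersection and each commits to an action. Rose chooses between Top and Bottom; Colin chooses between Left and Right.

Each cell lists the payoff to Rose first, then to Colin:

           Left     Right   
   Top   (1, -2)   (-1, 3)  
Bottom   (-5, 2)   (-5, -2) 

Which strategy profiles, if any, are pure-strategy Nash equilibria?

(Top, Left): Colin prefers Right (3 > -2) — not an equilibrium.
(Top, Right): Rose gets -1 ≥ -5 from Bottom, and Colin gets 3 ≥ -2 from Left — Nash equilibrium.
(Bottom, Left): Rose prefers Top (1 > -5) — not an equilibrium.
(Bottom, Right): Rose prefers Top (-1 > -5); Colin prefers Left (2 > -2) — not an equilibrium.

(Top, Right)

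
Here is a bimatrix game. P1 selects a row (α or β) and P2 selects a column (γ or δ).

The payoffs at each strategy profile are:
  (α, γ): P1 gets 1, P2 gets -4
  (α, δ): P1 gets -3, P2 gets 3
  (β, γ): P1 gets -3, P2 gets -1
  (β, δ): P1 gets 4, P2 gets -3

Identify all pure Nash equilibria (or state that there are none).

(α, γ): P2 prefers δ (3 > -4) — not an equilibrium.
(α, δ): P1 prefers β (4 > -3) — not an equilibrium.
(β, γ): P1 prefers α (1 > -3) — not an equilibrium.
(β, δ): P2 prefers γ (-1 > -3) — not an equilibrium.

none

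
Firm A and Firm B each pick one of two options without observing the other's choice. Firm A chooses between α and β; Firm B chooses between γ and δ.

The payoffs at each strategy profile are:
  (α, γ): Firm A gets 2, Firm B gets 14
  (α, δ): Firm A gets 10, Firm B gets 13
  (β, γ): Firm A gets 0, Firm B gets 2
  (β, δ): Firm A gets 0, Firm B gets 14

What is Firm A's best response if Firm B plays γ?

Against γ, Firm A earns 2 from α and 0 from β.
So α is the best response.

α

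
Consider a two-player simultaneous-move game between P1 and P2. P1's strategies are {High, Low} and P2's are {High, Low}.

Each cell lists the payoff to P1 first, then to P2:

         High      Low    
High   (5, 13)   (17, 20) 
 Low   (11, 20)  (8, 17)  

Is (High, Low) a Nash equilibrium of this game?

At (High, Low), P1 earns 17; switching to Low would give 8, so P1 has no profitable deviation.
P2 earns 20; switching to High would give 13, so P2 has no profitable deviation.
Neither player can gain by a unilateral deviation, so this profile is a Nash equilibrium.

Yes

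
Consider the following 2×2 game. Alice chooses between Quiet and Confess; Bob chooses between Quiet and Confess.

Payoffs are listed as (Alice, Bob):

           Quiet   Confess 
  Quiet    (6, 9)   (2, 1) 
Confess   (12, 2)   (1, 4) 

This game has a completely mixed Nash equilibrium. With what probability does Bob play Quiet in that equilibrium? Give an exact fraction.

Let c be the probability that Bob plays Quiet. In a completely mixed equilibrium, Alice must be indifferent between Quiet and Confess.
Alice's expected payoff from Quiet is 6c + 2(1−c); from Confess it is 12c + (1−c).
Setting these equal: 4c + 2 = 11c + 1, so c = 1/7.

1/7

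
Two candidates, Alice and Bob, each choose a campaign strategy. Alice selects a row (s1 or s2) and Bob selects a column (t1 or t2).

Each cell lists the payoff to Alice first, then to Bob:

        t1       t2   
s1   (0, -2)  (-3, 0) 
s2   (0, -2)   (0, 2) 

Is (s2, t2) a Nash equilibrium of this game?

Yes

At (s2, t2), Alice earns 0; switching to s1 would give -3, so Alice has no profitable deviation.
Bob earns 2; switching to t1 would give -2, so Bob has no profitable deviation.
Neither player can gain by a unilateral deviation, so this profile is a Nash equilibrium.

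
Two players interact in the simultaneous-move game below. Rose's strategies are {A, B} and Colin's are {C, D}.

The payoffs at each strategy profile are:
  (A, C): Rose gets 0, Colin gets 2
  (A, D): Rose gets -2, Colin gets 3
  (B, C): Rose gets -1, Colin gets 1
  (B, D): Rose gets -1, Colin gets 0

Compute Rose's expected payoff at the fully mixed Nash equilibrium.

First find q, the probability Colin plays C, from Rose's indifference between A and B: −2(1−q) = −q − (1−q), giving q = 1/2.
Since Rose is indifferent in equilibrium, Rose's expected payoff equals the payoff from either row against (1/2, 1/2). Using A: −2(1/2) = -1.

-1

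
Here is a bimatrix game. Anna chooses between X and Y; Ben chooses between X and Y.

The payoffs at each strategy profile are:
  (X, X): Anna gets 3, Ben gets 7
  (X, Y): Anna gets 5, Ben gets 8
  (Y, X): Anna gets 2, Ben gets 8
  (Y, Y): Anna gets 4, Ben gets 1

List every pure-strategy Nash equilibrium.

(X, X): Ben prefers Y (8 > 7) — not an equilibrium.
(X, Y): Anna gets 5 ≥ 4 from Y, and Ben gets 8 ≥ 7 from X — Nash equilibrium.
(Y, X): Anna prefers X (3 > 2) — not an equilibrium.
(Y, Y): Anna prefers X (5 > 4); Ben prefers X (8 > 1) — not an equilibrium.

(X, Y)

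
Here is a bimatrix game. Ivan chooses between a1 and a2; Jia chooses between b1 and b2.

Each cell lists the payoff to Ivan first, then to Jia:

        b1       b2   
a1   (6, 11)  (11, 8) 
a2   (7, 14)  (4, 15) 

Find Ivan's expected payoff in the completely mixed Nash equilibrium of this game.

53/8

First find y, the probability Jia plays b1, from Ivan's indifference between a1 and a2: 6y + 11(1−y) = 7y + 4(1−y), giving y = 7/8.
Since Ivan is indifferent in equilibrium, Ivan's expected payoff equals the payoff from either row against (7/8, 1/8). Using a1: 6(7/8) + 11(1/8) = 53/8.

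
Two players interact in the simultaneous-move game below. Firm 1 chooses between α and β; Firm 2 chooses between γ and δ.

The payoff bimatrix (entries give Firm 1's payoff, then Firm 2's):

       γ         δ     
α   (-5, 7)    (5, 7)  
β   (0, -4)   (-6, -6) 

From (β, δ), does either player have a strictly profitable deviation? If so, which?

Both

Firm 1 at (β, δ) earns -6; deviating to α yields 5 — a strict improvement.
Firm 2 earns -6; deviating to γ yields -4 — a strict improvement.
Both Firm 1 and Firm 2 have strictly profitable deviations.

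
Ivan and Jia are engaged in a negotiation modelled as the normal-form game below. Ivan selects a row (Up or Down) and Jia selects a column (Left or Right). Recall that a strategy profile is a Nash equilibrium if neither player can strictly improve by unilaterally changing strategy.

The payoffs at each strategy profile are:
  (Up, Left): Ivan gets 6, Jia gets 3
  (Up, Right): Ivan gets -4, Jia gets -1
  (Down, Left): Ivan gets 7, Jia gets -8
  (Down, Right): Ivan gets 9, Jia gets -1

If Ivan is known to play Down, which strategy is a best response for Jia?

Against Down, Jia earns -8 from Left and -1 from Right.
So Right is the best response.

Right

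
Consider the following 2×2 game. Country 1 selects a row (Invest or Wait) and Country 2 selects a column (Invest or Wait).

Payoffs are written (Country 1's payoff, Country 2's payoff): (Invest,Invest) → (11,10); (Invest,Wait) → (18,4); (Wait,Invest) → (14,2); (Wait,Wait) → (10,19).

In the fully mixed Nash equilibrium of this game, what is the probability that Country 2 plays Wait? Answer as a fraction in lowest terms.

3/11

Let c be the probability that Country 2 plays Invest. In a completely mixed equilibrium, Country 1 must be indifferent between Invest and Wait.
Country 1's expected payoff from Invest is 11c + 18(1−c); from Wait it is 14c + 10(1−c).
Setting these equal: −7c + 18 = 4c + 10, so c = 8/11.
Therefore Country 2 plays Wait with probability 1 − 8/11 = 3/11.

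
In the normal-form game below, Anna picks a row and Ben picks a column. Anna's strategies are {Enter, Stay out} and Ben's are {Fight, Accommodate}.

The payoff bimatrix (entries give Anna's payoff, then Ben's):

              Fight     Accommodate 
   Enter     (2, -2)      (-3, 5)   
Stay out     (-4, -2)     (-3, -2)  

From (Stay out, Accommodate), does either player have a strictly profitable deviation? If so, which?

Anna at (Stay out, Accommodate) earns -3; deviating to Enter yields -3 — not better.
Ben earns -2; deviating to Fight yields -2 — not better.
Neither player can strictly improve; the profile is a Nash equilibrium.

Neither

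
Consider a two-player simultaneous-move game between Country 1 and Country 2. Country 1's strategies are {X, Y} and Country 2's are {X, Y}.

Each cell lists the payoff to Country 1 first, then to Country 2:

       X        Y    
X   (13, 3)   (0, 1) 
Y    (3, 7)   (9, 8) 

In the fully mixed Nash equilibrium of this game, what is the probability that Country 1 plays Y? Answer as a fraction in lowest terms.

2/3

Let p be the probability that Country 1 plays X. In a completely mixed equilibrium, Country 2 must be indifferent between X and Y.
Country 2's expected payoff from X is 3p + 7(1−p); from Y it is p + 8(1−p).
Setting these equal: −4p + 7 = −7p + 8, so p = 1/3.
Therefore Country 1 plays Y with probability 1 − 1/3 = 2/3.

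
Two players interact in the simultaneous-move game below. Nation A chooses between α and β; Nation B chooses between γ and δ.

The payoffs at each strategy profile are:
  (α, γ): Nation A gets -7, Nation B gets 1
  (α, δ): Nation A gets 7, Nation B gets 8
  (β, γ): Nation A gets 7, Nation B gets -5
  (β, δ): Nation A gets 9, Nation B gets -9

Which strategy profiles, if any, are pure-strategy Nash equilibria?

(β, γ)

(α, γ): Nation A prefers β (7 > -7); Nation B prefers δ (8 > 1) — not an equilibrium.
(α, δ): Nation A prefers β (9 > 7) — not an equilibrium.
(β, γ): Nation A gets 7 ≥ -7 from α, and Nation B gets -5 ≥ -9 from δ — Nash equilibrium.
(β, δ): Nation B prefers γ (-5 > -9) — not an equilibrium.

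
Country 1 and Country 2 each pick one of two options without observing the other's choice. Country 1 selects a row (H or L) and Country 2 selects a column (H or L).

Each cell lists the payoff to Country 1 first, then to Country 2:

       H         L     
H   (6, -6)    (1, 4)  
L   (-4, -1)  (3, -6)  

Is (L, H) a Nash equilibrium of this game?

At (L, H), Country 1 earns -4; switching to H would give 6, so Country 1 would deviate.
Country 2 earns -1; switching to L would give -6, so Country 2 has no profitable deviation.
Since at least one player can profitably deviate, this is not a Nash equilibrium.

No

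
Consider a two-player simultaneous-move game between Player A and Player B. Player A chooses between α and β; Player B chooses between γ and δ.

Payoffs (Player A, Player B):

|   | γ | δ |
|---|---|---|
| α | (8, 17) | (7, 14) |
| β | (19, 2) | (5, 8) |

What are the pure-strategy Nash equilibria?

none

(α, γ): Player A prefers β (19 > 8) — not an equilibrium.
(α, δ): Player B prefers γ (17 > 14) — not an equilibrium.
(β, γ): Player B prefers δ (8 > 2) — not an equilibrium.
(β, δ): Player A prefers α (7 > 5) — not an equilibrium.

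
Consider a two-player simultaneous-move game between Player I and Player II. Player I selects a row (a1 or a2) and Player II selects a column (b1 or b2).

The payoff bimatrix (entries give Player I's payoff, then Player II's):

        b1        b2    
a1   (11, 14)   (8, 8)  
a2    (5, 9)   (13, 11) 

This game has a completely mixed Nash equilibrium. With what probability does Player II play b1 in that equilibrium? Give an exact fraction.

5/11

Let c be the probability that Player II plays b1. In a completely mixed equilibrium, Player I must be indifferent between a1 and a2.
Player I's expected payoff from a1 is 11c + 8(1−c); from a2 it is 5c + 13(1−c).
Setting these equal: 3c + 8 = −8c + 13, so c = 5/11.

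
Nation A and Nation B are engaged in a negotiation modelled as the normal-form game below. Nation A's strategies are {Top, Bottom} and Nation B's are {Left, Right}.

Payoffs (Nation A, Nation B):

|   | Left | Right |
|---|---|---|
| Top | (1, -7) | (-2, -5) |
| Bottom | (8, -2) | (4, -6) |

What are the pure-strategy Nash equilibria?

(Bottom, Left)

(Top, Left): Nation A prefers Bottom (8 > 1); Nation B prefers Right (-5 > -7) — not an equilibrium.
(Top, Right): Nation A prefers Bottom (4 > -2) — not an equilibrium.
(Bottom, Left): Nation A gets 8 ≥ 1 from Top, and Nation B gets -2 ≥ -6 from Right — Nash equilibrium.
(Bottom, Right): Nation B prefers Left (-2 > -6) — not an equilibrium.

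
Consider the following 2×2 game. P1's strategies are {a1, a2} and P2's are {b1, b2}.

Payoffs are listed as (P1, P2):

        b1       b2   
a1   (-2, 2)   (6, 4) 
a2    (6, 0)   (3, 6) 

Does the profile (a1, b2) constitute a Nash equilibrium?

At (a1, b2), P1 earns 6; switching to a2 would give 3, so P1 has no profitable deviation.
P2 earns 4; switching to b1 would give 2, so P2 has no profitable deviation.
Neither player can gain by a unilateral deviation, so this profile is a Nash equilibrium.

Yes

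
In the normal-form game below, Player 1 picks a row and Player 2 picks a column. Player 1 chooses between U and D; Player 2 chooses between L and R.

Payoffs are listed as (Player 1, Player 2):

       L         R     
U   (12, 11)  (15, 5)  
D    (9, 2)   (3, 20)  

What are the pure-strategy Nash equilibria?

(U, L): Player 1 gets 12 ≥ 9 from D, and Player 2 gets 11 ≥ 5 from R — Nash equilibrium.
(U, R): Player 2 prefers L (11 > 5) — not an equilibrium.
(D, L): Player 1 prefers U (12 > 9); Player 2 prefers R (20 > 2) — not an equilibrium.
(D, R): Player 1 prefers U (15 > 3) — not an equilibrium.

(U, L)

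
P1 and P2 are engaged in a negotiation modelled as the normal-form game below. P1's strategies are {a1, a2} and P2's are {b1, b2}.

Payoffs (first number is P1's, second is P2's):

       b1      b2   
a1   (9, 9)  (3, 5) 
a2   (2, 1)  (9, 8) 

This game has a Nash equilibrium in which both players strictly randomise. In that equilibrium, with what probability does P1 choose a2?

4/11

Let p be the probability that P1 plays a1. In a completely mixed equilibrium, P2 must be indifferent between b1 and b2.
P2's expected payoff from b1 is 9p + (1−p); from b2 it is 5p + 8(1−p).
Setting these equal: 8p + 1 = −3p + 8, so p = 7/11.
Therefore P1 plays a2 with probability 1 − 7/11 = 4/11.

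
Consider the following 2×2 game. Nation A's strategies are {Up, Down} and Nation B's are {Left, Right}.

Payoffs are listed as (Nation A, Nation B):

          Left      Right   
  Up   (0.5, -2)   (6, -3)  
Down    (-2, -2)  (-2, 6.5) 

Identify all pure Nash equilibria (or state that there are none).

(Up, Left): Nation A gets 0.5 ≥ -2 from Down, and Nation B gets -2 ≥ -3 from Right — Nash equilibrium.
(Up, Right): Nation B prefers Left (-2 > -3) — not an equilibrium.
(Down, Left): Nation A prefers Up (0.5 > -2); Nation B prefers Right (6.5 > -2) — not an equilibrium.
(Down, Right): Nation A prefers Up (6 > -2) — not an equilibrium.

(Up, Left)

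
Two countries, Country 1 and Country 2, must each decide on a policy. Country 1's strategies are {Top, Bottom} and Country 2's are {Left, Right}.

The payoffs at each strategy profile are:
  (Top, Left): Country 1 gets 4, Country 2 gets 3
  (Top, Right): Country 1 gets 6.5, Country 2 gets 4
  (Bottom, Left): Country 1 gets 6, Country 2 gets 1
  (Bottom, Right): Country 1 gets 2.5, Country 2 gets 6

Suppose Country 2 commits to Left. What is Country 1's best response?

Bottom

Against Left, Country 1 earns 4 from Top and 6 from Bottom.
So Bottom is the best response.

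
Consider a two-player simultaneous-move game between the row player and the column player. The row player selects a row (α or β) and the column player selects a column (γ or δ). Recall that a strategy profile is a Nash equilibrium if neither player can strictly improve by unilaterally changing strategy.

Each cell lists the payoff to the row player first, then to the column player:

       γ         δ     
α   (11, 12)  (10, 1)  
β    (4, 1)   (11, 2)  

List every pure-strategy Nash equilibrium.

(α, γ) and (β, δ)

(α, γ): the row player gets 11 ≥ 4 from β, and the column player gets 12 ≥ 1 from δ — Nash equilibrium.
(α, δ): the row player prefers β (11 > 10); the column player prefers γ (12 > 1) — not an equilibrium.
(β, γ): the row player prefers α (11 > 4); the column player prefers δ (2 > 1) — not an equilibrium.
(β, δ): the row player gets 11 ≥ 10 from α, and the column player gets 2 ≥ 1 from γ — Nash equilibrium.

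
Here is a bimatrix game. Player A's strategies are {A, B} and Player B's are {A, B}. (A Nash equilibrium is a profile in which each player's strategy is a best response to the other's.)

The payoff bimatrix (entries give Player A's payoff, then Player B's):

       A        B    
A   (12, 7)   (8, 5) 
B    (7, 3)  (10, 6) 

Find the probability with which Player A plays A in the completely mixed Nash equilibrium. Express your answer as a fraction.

3/5

Let r be the probability that Player A plays A. In a completely mixed equilibrium, Player B must be indifferent between A and B.
Player B's expected payoff from A is 7r + 3(1−r); from B it is 5r + 6(1−r).
Setting these equal: 4r + 3 = −r + 6, so r = 3/5.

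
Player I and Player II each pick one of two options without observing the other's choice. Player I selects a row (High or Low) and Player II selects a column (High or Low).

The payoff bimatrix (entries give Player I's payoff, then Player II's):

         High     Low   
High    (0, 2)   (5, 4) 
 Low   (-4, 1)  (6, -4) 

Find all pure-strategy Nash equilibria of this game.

none

(High, High): Player II prefers Low (4 > 2) — not an equilibrium.
(High, Low): Player I prefers Low (6 > 5) — not an equilibrium.
(Low, High): Player I prefers High (0 > -4) — not an equilibrium.
(Low, Low): Player II prefers High (1 > -4) — not an equilibrium.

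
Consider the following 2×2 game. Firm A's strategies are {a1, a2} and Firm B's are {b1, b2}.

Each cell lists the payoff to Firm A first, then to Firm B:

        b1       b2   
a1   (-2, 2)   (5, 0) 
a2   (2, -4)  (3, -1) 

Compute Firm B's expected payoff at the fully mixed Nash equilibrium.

-2/5

First find x, the probability Firm A plays a1, from Firm B's indifference between b1 and b2: 2x − 4(1−x) = −(1−x), giving x = 3/5.
Since Firm B is indifferent in equilibrium, Firm B's expected payoff equals the payoff from either column against (3/5, 2/5). Using b1: 2(3/5) − 4(2/5) = -2/5.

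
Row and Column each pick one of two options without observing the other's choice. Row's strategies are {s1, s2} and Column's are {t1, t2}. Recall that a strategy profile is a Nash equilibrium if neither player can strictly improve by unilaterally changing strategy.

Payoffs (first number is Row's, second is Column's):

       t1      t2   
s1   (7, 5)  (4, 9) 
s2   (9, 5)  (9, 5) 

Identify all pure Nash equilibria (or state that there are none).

(s2, t1) and (s2, t2)

(s1, t1): Row prefers s2 (9 > 7); Column prefers t2 (9 > 5) — not an equilibrium.
(s1, t2): Row prefers s2 (9 > 4) — not an equilibrium.
(s2, t1): Row gets 9 ≥ 7 from s1, and Column gets 5 ≥ 5 from t2 — Nash equilibrium.
(s2, t2): Row gets 9 ≥ 4 from s1, and Column gets 5 ≥ 5 from t1 — Nash equilibrium.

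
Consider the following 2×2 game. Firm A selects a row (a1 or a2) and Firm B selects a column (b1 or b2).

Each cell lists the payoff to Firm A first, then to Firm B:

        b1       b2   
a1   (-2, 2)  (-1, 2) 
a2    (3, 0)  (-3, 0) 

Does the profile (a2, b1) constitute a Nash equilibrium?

Yes

At (a2, b1), Firm A earns 3; switching to a1 would give -2, so Firm A has no profitable deviation.
Firm B earns 0; switching to b2 would give 0, so Firm B has no profitable deviation.
Neither player can gain by a unilateral deviation, so this profile is a Nash equilibrium.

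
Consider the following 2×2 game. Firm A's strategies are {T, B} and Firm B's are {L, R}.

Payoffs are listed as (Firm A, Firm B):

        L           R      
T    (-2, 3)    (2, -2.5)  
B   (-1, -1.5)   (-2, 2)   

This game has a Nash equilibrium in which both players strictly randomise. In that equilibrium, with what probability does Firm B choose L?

Let y be the probability that Firm B plays L. In a completely mixed equilibrium, Firm A must be indifferent between T and B.
Firm A's expected payoff from T is −2y + 2(1−y); from B it is −y − 2(1−y).
Setting these equal: −4y + 2 = y − 2, so y = 4/5.

4/5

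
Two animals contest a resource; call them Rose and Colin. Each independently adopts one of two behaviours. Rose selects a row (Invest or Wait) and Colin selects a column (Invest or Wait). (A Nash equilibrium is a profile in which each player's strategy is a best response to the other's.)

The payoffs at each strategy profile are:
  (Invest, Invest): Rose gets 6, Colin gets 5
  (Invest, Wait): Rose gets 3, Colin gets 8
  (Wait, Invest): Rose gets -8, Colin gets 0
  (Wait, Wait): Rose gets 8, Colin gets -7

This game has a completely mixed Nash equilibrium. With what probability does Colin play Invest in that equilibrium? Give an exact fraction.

Let y be the probability that Colin plays Invest. In a completely mixed equilibrium, Rose must be indifferent between Invest and Wait.
Rose's expected payoff from Invest is 6y + 3(1−y); from Wait it is −8y + 8(1−y).
Setting these equal: 3y + 3 = −16y + 8, so y = 5/19.

5/19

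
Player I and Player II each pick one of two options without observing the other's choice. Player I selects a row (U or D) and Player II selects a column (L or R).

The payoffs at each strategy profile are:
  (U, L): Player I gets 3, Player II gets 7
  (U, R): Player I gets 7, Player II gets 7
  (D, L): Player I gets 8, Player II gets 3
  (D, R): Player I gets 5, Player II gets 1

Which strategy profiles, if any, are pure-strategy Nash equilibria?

(U, R) and (D, L)

(U, L): Player I prefers D (8 > 3) — not an equilibrium.
(U, R): Player I gets 7 ≥ 5 from D, and Player II gets 7 ≥ 7 from L — Nash equilibrium.
(D, L): Player I gets 8 ≥ 3 from U, and Player II gets 3 ≥ 1 from R — Nash equilibrium.
(D, R): Player I prefers U (7 > 5); Player II prefers L (3 > 1) — not an equilibrium.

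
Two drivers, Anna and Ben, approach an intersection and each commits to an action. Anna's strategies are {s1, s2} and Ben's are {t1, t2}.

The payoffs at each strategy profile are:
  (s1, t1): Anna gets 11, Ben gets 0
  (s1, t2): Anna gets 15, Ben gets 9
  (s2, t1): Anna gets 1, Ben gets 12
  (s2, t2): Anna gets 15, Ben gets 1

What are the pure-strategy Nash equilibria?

(s1, t1): Ben prefers t2 (9 > 0) — not an equilibrium.
(s1, t2): Anna gets 15 ≥ 15 from s2, and Ben gets 9 ≥ 0 from t1 — Nash equilibrium.
(s2, t1): Anna prefers s1 (11 > 1) — not an equilibrium.
(s2, t2): Ben prefers t1 (12 > 1) — not an equilibrium.

(s1, t2)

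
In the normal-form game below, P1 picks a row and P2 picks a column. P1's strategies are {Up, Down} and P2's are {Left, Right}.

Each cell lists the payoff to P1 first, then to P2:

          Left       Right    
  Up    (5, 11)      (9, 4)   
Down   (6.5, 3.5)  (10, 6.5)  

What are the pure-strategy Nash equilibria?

(Down, Right)

(Up, Left): P1 prefers Down (6.5 > 5) — not an equilibrium.
(Up, Right): P1 prefers Down (10 > 9); P2 prefers Left (11 > 4) — not an equilibrium.
(Down, Left): P2 prefers Right (6.5 > 3.5) — not an equilibrium.
(Down, Right): P1 gets 10 ≥ 9 from Up, and P2 gets 6.5 ≥ 3.5 from Left — Nash equilibrium.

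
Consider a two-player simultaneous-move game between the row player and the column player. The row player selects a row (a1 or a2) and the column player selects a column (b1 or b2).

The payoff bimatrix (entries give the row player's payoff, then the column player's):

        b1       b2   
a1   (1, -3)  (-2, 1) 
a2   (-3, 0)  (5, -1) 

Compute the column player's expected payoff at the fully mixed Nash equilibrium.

-3/5

First find p, the probability the row player plays a1, from the column player's indifference between b1 and b2: −3p = p − (1−p), giving p = 1/5.
Since the column player is indifferent in equilibrium, the column player's expected payoff equals the payoff from either column against (1/5, 4/5). Using b1: −3(1/5) = -3/5.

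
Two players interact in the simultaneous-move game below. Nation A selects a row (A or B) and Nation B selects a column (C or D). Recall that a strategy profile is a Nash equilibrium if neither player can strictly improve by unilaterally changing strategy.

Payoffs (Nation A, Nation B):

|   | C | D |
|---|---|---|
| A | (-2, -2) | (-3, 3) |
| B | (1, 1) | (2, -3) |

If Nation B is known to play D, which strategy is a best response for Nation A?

Against D, Nation A earns -3 from A and 2 from B.
So B is the best response.

B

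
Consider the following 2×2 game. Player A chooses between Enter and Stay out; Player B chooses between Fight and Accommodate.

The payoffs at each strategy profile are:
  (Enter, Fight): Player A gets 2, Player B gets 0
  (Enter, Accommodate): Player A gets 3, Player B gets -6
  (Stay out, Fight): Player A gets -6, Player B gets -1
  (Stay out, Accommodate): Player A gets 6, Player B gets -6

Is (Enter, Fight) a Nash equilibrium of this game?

Yes

At (Enter, Fight), Player A earns 2; switching to Stay out would give -6, so Player A has no profitable deviation.
Player B earns 0; switching to Accommodate would give -6, so Player B has no profitable deviation.
Neither player can gain by a unilateral deviation, so this profile is a Nash equilibrium.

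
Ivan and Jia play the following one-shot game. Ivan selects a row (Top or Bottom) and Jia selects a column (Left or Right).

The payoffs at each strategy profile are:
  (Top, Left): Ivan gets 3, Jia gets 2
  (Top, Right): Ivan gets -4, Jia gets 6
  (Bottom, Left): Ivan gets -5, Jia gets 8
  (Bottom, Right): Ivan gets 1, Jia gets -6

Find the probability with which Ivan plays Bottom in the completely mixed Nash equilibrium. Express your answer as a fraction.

2/9

Let p be the probability that Ivan plays Top. In a completely mixed equilibrium, Jia must be indifferent between Left and Right.
Jia's expected payoff from Left is 2p + 8(1−p); from Right it is 6p − 6(1−p).
Setting these equal: −6p + 8 = 12p − 6, so p = 7/9.
Therefore Ivan plays Bottom with probability 1 − 7/9 = 2/9.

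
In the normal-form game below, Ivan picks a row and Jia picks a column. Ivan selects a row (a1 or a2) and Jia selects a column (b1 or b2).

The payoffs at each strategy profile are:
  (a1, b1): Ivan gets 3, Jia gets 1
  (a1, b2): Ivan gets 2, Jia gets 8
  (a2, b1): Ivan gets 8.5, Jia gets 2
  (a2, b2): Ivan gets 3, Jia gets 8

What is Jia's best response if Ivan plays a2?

Against a2, Jia earns 2 from b1 and 8 from b2.
So b2 is the best response.

b2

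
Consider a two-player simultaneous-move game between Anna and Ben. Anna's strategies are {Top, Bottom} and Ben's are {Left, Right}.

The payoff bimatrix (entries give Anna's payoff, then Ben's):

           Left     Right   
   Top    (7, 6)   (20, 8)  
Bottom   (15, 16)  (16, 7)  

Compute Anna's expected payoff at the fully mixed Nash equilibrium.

47/3

First find y, the probability Ben plays Left, from Anna's indifference between Top and Bottom: 7y + 20(1−y) = 15y + 16(1−y), giving y = 1/3.
Since Anna is indifferent in equilibrium, Anna's expected payoff equals the payoff from either row against (1/3, 2/3). Using Top: 7(1/3) + 20(2/3) = 47/3.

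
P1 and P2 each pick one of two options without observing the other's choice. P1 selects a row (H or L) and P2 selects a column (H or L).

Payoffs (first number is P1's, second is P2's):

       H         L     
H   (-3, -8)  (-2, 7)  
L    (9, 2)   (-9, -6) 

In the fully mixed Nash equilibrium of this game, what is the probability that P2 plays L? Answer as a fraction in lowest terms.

12/19

Let y be the probability that P2 plays H. In a completely mixed equilibrium, P1 must be indifferent between H and L.
P1's expected payoff from H is −3y − 2(1−y); from L it is 9y − 9(1−y).
Setting these equal: −y − 2 = 18y − 9, so y = 7/19.
Therefore P2 plays L with probability 1 − 7/19 = 12/19.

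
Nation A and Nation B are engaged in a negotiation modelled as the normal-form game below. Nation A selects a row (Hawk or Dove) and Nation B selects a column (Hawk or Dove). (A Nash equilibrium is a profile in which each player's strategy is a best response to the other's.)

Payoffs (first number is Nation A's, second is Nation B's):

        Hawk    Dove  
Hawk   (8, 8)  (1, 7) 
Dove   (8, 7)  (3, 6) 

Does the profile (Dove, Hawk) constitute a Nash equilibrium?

At (Dove, Hawk), Nation A earns 8; switching to Hawk would give 8, so Nation A has no profitable deviation.
Nation B earns 7; switching to Dove would give 6, so Nation B has no profitable deviation.
Neither player can gain by a unilateral deviation, so this profile is a Nash equilibrium.

Yes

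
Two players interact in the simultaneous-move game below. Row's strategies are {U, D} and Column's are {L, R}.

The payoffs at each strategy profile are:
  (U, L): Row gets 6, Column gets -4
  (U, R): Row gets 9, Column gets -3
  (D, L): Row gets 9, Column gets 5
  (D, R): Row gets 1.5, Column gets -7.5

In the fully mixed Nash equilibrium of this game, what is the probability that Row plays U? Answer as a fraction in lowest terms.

Let r be the probability that Row plays U. In a completely mixed equilibrium, Column must be indifferent between L and R.
Column's expected payoff from L is −4r + 5(1−r); from R it is −3r − 7.5(1−r).
Setting these equal: −9r + 5 = 4.5r − 7.5, so r = 25/27.

25/27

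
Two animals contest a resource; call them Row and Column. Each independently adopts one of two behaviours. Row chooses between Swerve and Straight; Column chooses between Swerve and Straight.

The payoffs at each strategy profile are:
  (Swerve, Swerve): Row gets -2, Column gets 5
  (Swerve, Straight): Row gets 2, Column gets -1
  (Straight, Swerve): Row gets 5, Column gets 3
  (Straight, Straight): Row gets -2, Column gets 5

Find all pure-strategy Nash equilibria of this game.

none

(Swerve, Swerve): Row prefers Straight (5 > -2) — not an equilibrium.
(Swerve, Straight): Column prefers Swerve (5 > -1) — not an equilibrium.
(Straight, Swerve): Column prefers Straight (5 > 3) — not an equilibrium.
(Straight, Straight): Row prefers Swerve (2 > -2) — not an equilibrium.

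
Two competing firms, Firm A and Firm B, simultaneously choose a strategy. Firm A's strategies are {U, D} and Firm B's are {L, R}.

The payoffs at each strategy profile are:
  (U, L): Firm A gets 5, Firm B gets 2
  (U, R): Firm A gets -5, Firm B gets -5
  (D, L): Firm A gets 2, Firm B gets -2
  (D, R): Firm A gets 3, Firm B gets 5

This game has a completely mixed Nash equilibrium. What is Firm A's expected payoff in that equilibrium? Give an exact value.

25/11

First find y, the probability Firm B plays L, from Firm A's indifference between U and D: 5y − 5(1−y) = 2y + 3(1−y), giving y = 8/11.
Since Firm A is indifferent in equilibrium, Firm A's expected payoff equals the payoff from either row against (8/11, 3/11). Using U: 5(8/11) − 5(3/11) = 25/11.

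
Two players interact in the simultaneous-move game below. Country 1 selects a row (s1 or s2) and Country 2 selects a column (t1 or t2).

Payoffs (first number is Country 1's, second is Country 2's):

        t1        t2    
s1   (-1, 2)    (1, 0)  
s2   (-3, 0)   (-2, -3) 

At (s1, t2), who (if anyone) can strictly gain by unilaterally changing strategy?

Country 1 at (s1, t2) earns 1; deviating to s2 yields -2 — not better.
Country 2 earns 0; deviating to t1 yields 2 — a strict improvement.
Only Country 2 has a strictly profitable deviation.

Country 2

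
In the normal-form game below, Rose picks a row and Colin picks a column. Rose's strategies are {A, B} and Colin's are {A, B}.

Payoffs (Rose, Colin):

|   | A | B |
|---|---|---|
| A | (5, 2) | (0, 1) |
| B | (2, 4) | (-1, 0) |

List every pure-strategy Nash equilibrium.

(A, A): Rose gets 5 ≥ 2 from B, and Colin gets 2 ≥ 1 from B — Nash equilibrium.
(A, B): Colin prefers A (2 > 1) — not an equilibrium.
(B, A): Rose prefers A (5 > 2) — not an equilibrium.
(B, B): Rose prefers A (0 > -1); Colin prefers A (4 > 0) — not an equilibrium.

(A, A)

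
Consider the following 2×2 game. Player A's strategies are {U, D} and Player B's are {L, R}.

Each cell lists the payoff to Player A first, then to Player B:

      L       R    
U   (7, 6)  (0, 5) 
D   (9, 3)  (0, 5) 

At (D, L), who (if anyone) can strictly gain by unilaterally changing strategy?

Player B

Player A at (D, L) earns 9; deviating to U yields 7 — not better.
Player B earns 3; deviating to R yields 5 — a strict improvement.
Only Player B has a strictly profitable deviation.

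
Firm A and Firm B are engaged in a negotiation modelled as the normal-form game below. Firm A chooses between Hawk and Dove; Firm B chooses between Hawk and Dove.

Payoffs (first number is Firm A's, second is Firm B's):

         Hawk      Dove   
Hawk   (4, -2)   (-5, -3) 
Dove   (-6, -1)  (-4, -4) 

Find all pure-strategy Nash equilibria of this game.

(Hawk, Hawk): Firm A gets 4 ≥ -6 from Dove, and Firm B gets -2 ≥ -3 from Dove — Nash equilibrium.
(Hawk, Dove): Firm A prefers Dove (-4 > -5); Firm B prefers Hawk (-2 > -3) — not an equilibrium.
(Dove, Hawk): Firm A prefers Hawk (4 > -6) — not an equilibrium.
(Dove, Dove): Firm B prefers Hawk (-1 > -4) — not an equilibrium.

(Hawk, Hawk)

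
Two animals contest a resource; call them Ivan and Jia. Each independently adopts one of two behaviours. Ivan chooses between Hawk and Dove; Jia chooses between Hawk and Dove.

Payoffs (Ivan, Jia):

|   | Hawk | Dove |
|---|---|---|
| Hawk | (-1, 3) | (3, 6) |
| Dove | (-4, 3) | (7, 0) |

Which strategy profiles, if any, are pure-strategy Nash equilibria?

(Hawk, Hawk): Jia prefers Dove (6 > 3) — not an equilibrium.
(Hawk, Dove): Ivan prefers Dove (7 > 3) — not an equilibrium.
(Dove, Hawk): Ivan prefers Hawk (-1 > -4) — not an equilibrium.
(Dove, Dove): Jia prefers Hawk (3 > 0) — not an equilibrium.

none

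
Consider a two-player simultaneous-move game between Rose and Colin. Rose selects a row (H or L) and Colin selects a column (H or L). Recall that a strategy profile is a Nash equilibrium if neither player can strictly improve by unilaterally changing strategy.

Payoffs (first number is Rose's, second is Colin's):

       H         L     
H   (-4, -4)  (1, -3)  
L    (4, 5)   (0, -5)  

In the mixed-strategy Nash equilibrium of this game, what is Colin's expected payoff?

-35/11

First find x, the probability Rose plays H, from Colin's indifference between H and L: −4x + 5(1−x) = −3x − 5(1−x), giving x = 10/11.
Since Colin is indifferent in equilibrium, Colin's expected payoff equals the payoff from either column against (10/11, 1/11). Using H: −4(10/11) + 5(1/11) = -35/11.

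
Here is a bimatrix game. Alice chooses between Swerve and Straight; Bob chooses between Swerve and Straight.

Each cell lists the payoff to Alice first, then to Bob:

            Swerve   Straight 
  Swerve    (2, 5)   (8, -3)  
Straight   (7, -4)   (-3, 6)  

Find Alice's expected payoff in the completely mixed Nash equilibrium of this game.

First find q, the probability Bob plays Swerve, from Alice's indifference between Swerve and Straight: 2q + 8(1−q) = 7q − 3(1−q), giving q = 11/16.
Since Alice is indifferent in equilibrium, Alice's expected payoff equals the payoff from either row against (11/16, 5/16). Using Swerve: 2(11/16) + 8(5/16) = 31/8.

31/8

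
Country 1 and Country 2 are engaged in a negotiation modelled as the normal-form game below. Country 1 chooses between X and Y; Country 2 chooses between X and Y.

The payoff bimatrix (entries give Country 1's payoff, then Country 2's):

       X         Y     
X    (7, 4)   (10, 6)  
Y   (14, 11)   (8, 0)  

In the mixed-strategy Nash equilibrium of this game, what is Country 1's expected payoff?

28/3

First find y, the probability Country 2 plays X, from Country 1's indifference between X and Y: 7y + 10(1−y) = 14y + 8(1−y), giving y = 2/9.
Since Country 1 is indifferent in equilibrium, Country 1's expected payoff equals the payoff from either row against (2/9, 7/9). Using X: 7(2/9) + 10(7/9) = 28/3.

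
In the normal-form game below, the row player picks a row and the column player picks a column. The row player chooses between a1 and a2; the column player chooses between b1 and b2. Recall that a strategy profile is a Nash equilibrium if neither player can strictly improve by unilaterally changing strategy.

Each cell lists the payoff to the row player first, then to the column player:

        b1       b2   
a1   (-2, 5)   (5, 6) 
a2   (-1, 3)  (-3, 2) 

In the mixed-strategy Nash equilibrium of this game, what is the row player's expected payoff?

First find q, the probability the column player plays b1, from the row player's indifference between a1 and a2: −2q + 5(1−q) = −q − 3(1−q), giving q = 8/9.
Since the row player is indifferent in equilibrium, the row player's expected payoff equals the payoff from either row against (8/9, 1/9). Using a1: −2(8/9) + 5(1/9) = -11/9.

-11/9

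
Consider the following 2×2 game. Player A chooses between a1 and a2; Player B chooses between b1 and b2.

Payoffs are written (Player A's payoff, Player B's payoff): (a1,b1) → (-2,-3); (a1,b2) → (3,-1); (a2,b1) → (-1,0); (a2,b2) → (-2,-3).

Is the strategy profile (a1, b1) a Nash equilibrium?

No

At (a1, b1), Player A earns -2; switching to a2 would give -1, so Player A would deviate.
Player B earns -3; switching to b2 would give -1, so Player B would deviate.
Since at least one player can profitably deviate, this is not a Nash equilibrium.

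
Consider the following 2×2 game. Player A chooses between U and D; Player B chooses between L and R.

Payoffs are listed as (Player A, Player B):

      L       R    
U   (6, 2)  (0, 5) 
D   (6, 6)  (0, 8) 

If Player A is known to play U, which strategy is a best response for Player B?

Against U, Player B earns 2 from L and 5 from R.
So R is the best response.

R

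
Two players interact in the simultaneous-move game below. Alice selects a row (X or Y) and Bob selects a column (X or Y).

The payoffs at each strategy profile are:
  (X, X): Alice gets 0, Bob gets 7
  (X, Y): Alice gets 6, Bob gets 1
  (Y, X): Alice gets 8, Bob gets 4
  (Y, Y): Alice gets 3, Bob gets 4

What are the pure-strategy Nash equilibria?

(Y, X)

(X, X): Alice prefers Y (8 > 0) — not an equilibrium.
(X, Y): Bob prefers X (7 > 1) — not an equilibrium.
(Y, X): Alice gets 8 ≥ 0 from X, and Bob gets 4 ≥ 4 from Y — Nash equilibrium.
(Y, Y): Alice prefers X (6 > 3) — not an equilibrium.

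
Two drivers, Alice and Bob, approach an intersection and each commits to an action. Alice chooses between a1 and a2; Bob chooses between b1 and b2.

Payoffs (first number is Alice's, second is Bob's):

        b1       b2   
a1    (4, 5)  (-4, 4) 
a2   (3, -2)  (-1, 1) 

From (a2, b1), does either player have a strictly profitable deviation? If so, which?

Alice at (a2, b1) earns 3; deviating to a1 yields 4 — a strict improvement.
Bob earns -2; deviating to b2 yields 1 — a strict improvement.
Both Alice and Bob have strictly profitable deviations.

Both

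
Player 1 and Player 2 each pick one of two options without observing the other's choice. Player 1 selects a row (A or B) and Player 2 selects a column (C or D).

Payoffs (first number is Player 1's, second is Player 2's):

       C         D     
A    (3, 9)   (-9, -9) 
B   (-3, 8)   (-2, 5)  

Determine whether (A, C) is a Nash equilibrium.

At (A, C), Player 1 earns 3; switching to B would give -3, so Player 1 has no profitable deviation.
Player 2 earns 9; switching to D would give -9, so Player 2 has no profitable deviation.
Neither player can gain by a unilateral deviation, so this profile is a Nash equilibrium.

Yes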